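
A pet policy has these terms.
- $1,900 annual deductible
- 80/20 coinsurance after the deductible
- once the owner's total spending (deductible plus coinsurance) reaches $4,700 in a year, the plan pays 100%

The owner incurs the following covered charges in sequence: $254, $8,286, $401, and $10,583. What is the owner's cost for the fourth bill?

$1,391.80

Claim 1 — $254: all of it applies to the deductible. Owner pays $254; OOP now $254.
Claim 2 — $8,286: deductible takes $1,646, $6,640 remains; 20% of $6,640 = $1,328. Owner pays $2,974; OOP now $3,228.
Claim 3 — $401: deductible met; 20% of $401 = $80.20. Owner pays $80.20; OOP now $3,308.20.
Claim 4 — $10,583: 20% coinsurance on $10,583 = $2,116.60. Adding that to $3,308.20 gives $5,424.80, past the $4,700 cap; owner pays only $4,700 − $3,308.20 = $1,391.80.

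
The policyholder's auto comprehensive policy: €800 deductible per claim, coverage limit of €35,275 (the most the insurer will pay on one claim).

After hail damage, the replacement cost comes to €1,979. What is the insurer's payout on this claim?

€1,179

After the deductible, €1,979 − €800 = €1,179 remains.
That's under the €35,275 cap, so the insurer reimburses the full €1,179.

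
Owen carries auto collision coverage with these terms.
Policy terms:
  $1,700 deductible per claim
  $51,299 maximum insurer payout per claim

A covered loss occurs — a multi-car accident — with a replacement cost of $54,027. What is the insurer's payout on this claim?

$51,299

After the deductible, $54,027 − $1,700 = $52,327 remains.
The $51,299 per-incident cap binds; insurer pays $51,299.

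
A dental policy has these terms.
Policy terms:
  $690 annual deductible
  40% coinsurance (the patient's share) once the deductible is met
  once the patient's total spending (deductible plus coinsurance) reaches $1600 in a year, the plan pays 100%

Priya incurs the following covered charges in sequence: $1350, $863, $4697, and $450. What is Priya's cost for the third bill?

$300.80

#1 ($1350): deductible takes $690, $660 remains; patient's 40% is $264. Cost to patient: $954. OOP to date $954.
#2 ($863): deductible met; 40% of $863 = $345.20. Patient owes $345.20 (running OOP $1299.20).
#3 ($4697): deductible already satisfied, so patient's share is 40% × $4697 = $1878.80. Adding that to $1299.20 gives $3178, past the $1600 cap; patient pays only $1600 − $1299.20 = $300.80.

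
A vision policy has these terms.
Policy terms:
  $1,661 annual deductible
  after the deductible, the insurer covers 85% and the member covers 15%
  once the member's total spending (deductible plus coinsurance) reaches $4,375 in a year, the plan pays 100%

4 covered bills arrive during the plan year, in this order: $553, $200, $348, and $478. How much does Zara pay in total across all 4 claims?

$1,579

Claim 1 — $553: fully absorbed by the deductible. Member pays $553; OOP now $553.
Claim 2 — $200: all of it applies to the deductible. Member pays $200; OOP now $753.
Claim 3 — $348: fully absorbed by the deductible. Member pays $348; OOP now $1,101.
Claim 4 — $478: all of it applies to the deductible. Cost to member: $478. OOP to date $1,579.
Summing the member's payments: $553 + $200 + $348 + $478 = $1,579.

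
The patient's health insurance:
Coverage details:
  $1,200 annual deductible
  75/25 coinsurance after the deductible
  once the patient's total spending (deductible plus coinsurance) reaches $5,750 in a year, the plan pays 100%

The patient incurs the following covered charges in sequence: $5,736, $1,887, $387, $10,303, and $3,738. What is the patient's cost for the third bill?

Claim 1 — $5,736: $1,200 finishes the deductible; $4,536 goes to coinsurance; 25% of $4,536 = $1,134. Patient pays $2,334; OOP now $2,334.
Claim 2 — $1,887: 25% coinsurance on $1,887 = $471.75. Patient owes $471.75 (running OOP $2,805.75).
Claim 3 — $387: deductible met; 25% of $387 = $96.75. Cost to patient: $96.75. OOP to date $2,902.50.

$96.75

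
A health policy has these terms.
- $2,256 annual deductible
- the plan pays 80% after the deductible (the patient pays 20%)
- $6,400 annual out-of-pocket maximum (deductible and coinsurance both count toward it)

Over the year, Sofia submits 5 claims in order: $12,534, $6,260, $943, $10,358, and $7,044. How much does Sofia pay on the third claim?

#1 ($12,534): $2,256 finishes the deductible; $10,278 goes to coinsurance; patient's 20% is $2,055.60. Patient owes $4,311.60 (running OOP $4,311.60).
#2 ($6,260): deductible met; 20% of $6,260 = $1,252. Patient owes $1,252 (running OOP $5,563.60).
#3 ($943): deductible met; 20% of $943 = $188.60. Cost to patient: $188.60. OOP to date $5,752.20.

$188.60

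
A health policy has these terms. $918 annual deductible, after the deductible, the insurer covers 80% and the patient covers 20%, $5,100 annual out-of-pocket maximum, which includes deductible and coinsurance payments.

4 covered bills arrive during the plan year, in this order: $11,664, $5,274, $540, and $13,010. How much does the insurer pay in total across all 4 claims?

$25,388

#1 ($11,664): deductible takes $918, $10,746 remains; patient's 20% is $2,149.20. Patient owes $3,067.20 (running OOP $3,067.20). Plan pays $11,664 − $3,067.20 = $8,596.80.
#2 ($5,274): deductible met; 20% of $5,274 = $1,054.80. Cost to patient: $1,054.80. OOP to date $4,122. Insurer: $5,274 − $1,054.80 = $4,219.20.
#3 ($540): deductible already satisfied, so patient's share is 20% × $540 = $108. Cost to patient: $108. OOP to date $4,230. Insurer: $540 − $108 = $432.
#4 ($13,010): deductible met; 20% of $13,010 = $2,602. That would push OOP to $6,832, over the $5,100 cap, so patient pays $5,100 − $4,230 = $870. Plan pays $13,010 − $870 = $12,140.
Insurer total: $8,596.80 + $4,219.20 + $432 + $12,140 = $25,388.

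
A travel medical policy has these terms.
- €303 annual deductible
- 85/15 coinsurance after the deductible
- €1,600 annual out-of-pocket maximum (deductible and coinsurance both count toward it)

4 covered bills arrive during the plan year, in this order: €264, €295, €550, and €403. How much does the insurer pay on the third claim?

€467.50

Claim 1 — €264: entire amount goes to the deductible. Traveler pays €264; OOP now €264. Insurer: €264 − €264 = €0.
Claim 2 — €295: €39 finishes the deductible; €256 goes to coinsurance; 15% of €256 = €38.40. Cost to traveler: €77.40. OOP to date €341.40. Plan pays €295 − €77.40 = €217.60.
Claim 3 — €550: deductible already satisfied, so traveler's share is 15% × €550 = €82.50. Cost to traveler: €82.50. OOP to date €423.90. Plan pays €550 − €82.50 = €467.50.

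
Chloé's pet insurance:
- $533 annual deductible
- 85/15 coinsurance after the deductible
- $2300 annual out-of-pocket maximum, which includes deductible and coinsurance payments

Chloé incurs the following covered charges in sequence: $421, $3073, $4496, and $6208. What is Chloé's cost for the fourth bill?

$648.45

Claim 1 — $421: fully absorbed by the deductible. Cost to owner: $421. OOP to date $421.
Claim 2 — $3073: deductible takes $112, $2961 remains; owner's 15% is $444.15. Owner pays $556.15; OOP now $977.15.
Claim 3 — $4496: deductible met; 15% of $4496 = $674.40. Owner owes $674.40 (running OOP $1651.55).
Claim 4 — $6208: 15% coinsurance on $6208 = $931.20. That would push OOP to $2582.75, over the $2300 cap, so owner pays $2300 − $1651.55 = $648.45.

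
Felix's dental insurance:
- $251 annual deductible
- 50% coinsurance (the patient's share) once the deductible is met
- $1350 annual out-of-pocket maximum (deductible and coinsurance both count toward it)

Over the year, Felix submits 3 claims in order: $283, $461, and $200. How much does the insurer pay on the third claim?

Bill 1, $283: $251 finishes the deductible; $32 goes to coinsurance; coinsurance $32 × 50% = $16. Patient pays $267; OOP now $267. Plan pays $283 − $267 = $16.
Bill 2, $461: deductible already satisfied, so patient's share is 50% × $461 = $230.50. Patient owes $230.50 (running OOP $497.50). Plan pays $461 − $230.50 = $230.50.
Bill 3, $200: 50% coinsurance on $200 = $100. Cost to patient: $100. OOP to date $597.50. Plan pays $200 − $100 = $100.

$100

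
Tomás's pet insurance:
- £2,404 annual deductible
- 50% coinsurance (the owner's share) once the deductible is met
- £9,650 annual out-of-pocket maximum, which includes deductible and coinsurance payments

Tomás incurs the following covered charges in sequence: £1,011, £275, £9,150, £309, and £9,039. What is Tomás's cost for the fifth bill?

£3,075.50

#1 (£1,011): fully absorbed by the deductible. Owner pays £1,011; OOP now £1,011.
#2 (£275): fully absorbed by the deductible. Cost to owner: £275. OOP to date £1,286.
#3 (£9,150): £1,118 to deductible, leaving £8,032; coinsurance £8,032 × 50% = £4,016. Cost to owner: £5,134. OOP to date £6,420.
#4 (£309): deductible met; 50% of £309 = £154.50. Owner pays £154.50; OOP now £6,574.50.
#5 (£9,039): deductible already satisfied, so owner's share is 50% × £9,039 = £4,519.50. OOP would hit £11,094 > £9,650, so the cap limits the owner to £9,650 − £6,574.50 = £3,075.50.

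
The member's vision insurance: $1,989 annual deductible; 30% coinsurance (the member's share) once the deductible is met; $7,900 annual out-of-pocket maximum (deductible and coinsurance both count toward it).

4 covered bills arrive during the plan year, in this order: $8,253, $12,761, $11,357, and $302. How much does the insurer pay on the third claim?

#1 ($8,253): deductible takes $1,989, $6,264 remains; 30% of $6,264 = $1,879.20. Member pays $3,868.20; OOP now $3,868.20. Insurer: $8,253 − $3,868.20 = $4,384.80.
#2 ($12,761): deductible already satisfied, so member's share is 30% × $12,761 = $3,828.30. Member pays $3,828.30; OOP now $7,696.50. Plan pays $12,761 − $3,828.30 = $8,932.70.
#3 ($11,357): deductible met; 30% of $11,357 = $3,407.10. Adding that to $7,696.50 gives $11,103.60, past the $7,900 cap; member pays only $7,900 − $7,696.50 = $203.50. Insurer: $11,357 − $203.50 = $11,153.50.

$11,153.50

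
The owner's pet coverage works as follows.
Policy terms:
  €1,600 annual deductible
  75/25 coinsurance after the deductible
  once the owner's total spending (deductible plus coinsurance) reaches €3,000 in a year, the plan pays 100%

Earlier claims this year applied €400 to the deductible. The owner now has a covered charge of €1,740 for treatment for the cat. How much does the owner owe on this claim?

Remaining deductible: €1,600 − €400 = €1,200.
After the €1,200 deductible portion, €1,740 − €1,200 = €540 is subject to coinsurance.
25% of €540 = €135 falls to the owner.
Owner responsibility before any cap: €1,200 + €135 = €1,335.
Year-to-date out-of-pocket becomes €400 + €1,335 = €1,735, still under the €3,000 maximum, so no cap applies.

€1,335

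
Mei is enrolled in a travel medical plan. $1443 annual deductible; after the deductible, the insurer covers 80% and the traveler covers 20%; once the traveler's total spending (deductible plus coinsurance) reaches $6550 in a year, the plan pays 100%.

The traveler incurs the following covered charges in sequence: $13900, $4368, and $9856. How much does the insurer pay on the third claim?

#1 ($13900): $1443 finishes the deductible; $12457 goes to coinsurance; 20% of $12457 = $2491.40. Cost to traveler: $3934.40. OOP to date $3934.40. Insurer: $13900 − $3934.40 = $9965.60.
#2 ($4368): 20% coinsurance on $4368 = $873.60. Traveler pays $873.60; OOP now $4808. Insurer: $4368 − $873.60 = $3494.40.
#3 ($9856): 20% coinsurance on $9856 = $1971.20. That would push OOP to $6779.20, over the $6550 cap, so traveler pays $6550 − $4808 = $1742. Plan pays $9856 − $1742 = $8114.

$8114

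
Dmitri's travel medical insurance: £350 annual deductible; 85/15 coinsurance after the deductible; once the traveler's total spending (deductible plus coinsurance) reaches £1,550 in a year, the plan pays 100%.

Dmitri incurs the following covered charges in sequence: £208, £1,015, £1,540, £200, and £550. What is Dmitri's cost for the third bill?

£231

Bill 1, £208: entire amount goes to the deductible. Cost to traveler: £208. OOP to date £208.
Bill 2, £1,015: £142 to deductible, leaving £873; coinsurance £873 × 15% = £130.95. Cost to traveler: £272.95. OOP to date £480.95.
Bill 3, £1,540: 15% coinsurance on £1,540 = £231. Traveler pays £231; OOP now £711.95.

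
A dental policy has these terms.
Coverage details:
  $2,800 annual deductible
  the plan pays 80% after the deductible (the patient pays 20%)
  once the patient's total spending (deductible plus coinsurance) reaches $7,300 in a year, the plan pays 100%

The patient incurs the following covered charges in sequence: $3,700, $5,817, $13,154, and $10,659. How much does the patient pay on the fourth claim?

$525.80

#1 ($3,700): deductible takes $2,800, $900 remains; 20% of $900 = $180. Patient owes $2,980 (running OOP $2,980).
#2 ($5,817): deductible met; 20% of $5,817 = $1,163.40. Patient owes $1,163.40 (running OOP $4,143.40).
#3 ($13,154): 20% coinsurance on $13,154 = $2,630.80. Cost to patient: $2,630.80. OOP to date $6,774.20.
#4 ($10,659): 20% coinsurance on $10,659 = $2,131.80. OOP would hit $8,906 > $7,300, so the cap limits the patient to $7,300 − $6,774.20 = $525.80.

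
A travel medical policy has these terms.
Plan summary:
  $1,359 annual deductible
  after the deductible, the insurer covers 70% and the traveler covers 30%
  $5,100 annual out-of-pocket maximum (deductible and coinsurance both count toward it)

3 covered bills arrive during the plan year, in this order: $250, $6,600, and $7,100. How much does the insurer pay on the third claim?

#1 ($250): fully absorbed by the deductible. Traveler owes $250 (running OOP $250). Plan pays $250 − $250 = $0.
#2 ($6,600): $1,109 to deductible, leaving $5,491; 30% of $5,491 = $1,647.30. Traveler owes $2,756.30 (running OOP $3,006.30). Plan pays $6,600 − $2,756.30 = $3,843.70.
#3 ($7,100): deductible already satisfied, so traveler's share is 30% × $7,100 = $2,130. OOP would hit $5,136.30 > $5,100, so the cap limits the traveler to $5,100 − $3,006.30 = $2,093.70. Insurer: $7,100 − $2,093.70 = $5,006.30.

$5,006.30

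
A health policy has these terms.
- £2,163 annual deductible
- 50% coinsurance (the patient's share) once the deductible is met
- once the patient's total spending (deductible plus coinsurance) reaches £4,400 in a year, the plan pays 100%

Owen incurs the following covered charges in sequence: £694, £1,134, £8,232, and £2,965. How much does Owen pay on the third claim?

Claim 1 (£694): fully absorbed by the deductible. Cost to patient: £694. OOP to date £694.
Claim 2 (£1,134): entire amount goes to the deductible. Patient owes £1,134 (running OOP £1,828).
Claim 3 (£8,232): £335 finishes the deductible; £7,897 goes to coinsurance; coinsurance £7,897 × 50% = £3,948.50. Deductible plus coinsurance: £335 + £3,948.50 = £4,283.50. OOP would hit £6,111.50 > £4,400, so the cap limits the patient to £4,400 − £1,828 = £2,572.

£2,572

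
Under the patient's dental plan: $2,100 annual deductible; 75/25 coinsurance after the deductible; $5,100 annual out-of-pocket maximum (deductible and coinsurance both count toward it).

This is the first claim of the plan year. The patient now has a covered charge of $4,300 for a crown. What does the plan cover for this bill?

$1,650

The full $2,100 deductible is still open; $2,100 of this bill applies to it.
After the $2,100 deductible portion, $4,300 − $2,100 = $2,200 is subject to coinsurance.
Patient's 25% share of $2,200 is $550.
So the patient owes $2,100 + $550 = $2,650 before any cap.
Cumulative spending $0 + $2,650 = $2,650 stays under the $5,100 maximum.
The insurer covers the remainder: $4,300 − $2,650 = $1,650.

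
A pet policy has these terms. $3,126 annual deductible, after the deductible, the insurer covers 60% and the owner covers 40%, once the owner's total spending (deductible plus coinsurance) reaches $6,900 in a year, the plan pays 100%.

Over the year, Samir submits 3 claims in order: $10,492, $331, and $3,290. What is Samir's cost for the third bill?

#1 ($10,492): $3,126 finishes the deductible; $7,366 goes to coinsurance; owner's 40% is $2,946.40. Owner owes $6,072.40 (running OOP $6,072.40).
#2 ($331): deductible met; 40% of $331 = $132.40. Owner pays $132.40; OOP now $6,204.80.
#3 ($3,290): 40% coinsurance on $3,290 = $1,316. That would push OOP to $7,520.80, over the $6,900 cap, so owner pays $6,900 − $6,204.80 = $695.20.

$695.20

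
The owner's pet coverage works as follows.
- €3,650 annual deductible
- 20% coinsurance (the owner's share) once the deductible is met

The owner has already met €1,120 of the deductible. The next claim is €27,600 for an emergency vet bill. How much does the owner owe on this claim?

€7,544

Remaining deductible: €3,650 − €1,120 = €2,530.
The remaining €25,070 (= €27,600 − €2,530) moves to coinsurance.
Coinsurance: €25,070 × 20% = €5,014.
Owner responsibility: €2,530 + €5,014 = €7,544.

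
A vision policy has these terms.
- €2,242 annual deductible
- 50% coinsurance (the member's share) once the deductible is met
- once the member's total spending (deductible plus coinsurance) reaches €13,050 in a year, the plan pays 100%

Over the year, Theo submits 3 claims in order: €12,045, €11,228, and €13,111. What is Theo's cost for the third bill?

€292.50

#1 (€12,045): €2,242 finishes the deductible; €9,803 goes to coinsurance; coinsurance €9,803 × 50% = €4,901.50. Member owes €7,143.50 (running OOP €7,143.50).
#2 (€11,228): deductible already satisfied, so member's share is 50% × €11,228 = €5,614. Cost to member: €5,614. OOP to date €12,757.50.
#3 (€13,111): 50% coinsurance on €13,111 = €6,555.50. That would push OOP to €19,313, over the €13,050 cap, so member pays €13,050 − €12,757.50 = €292.50.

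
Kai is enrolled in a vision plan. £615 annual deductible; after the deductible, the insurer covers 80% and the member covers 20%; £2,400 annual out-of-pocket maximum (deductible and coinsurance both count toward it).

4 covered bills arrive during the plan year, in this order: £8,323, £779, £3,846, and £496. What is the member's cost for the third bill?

£87.60

Bill 1, £8,323: £615 to deductible, leaving £7,708; member's 20% is £1,541.60. Cost to member: £2,156.60. OOP to date £2,156.60.
Bill 2, £779: deductible met; 20% of £779 = £155.80. Member owes £155.80 (running OOP £2,312.40).
Bill 3, £3,846: deductible met; 20% of £3,846 = £769.20. OOP would hit £3,081.60 > £2,400, so the cap limits the member to £2,400 − £2,312.40 = £87.60.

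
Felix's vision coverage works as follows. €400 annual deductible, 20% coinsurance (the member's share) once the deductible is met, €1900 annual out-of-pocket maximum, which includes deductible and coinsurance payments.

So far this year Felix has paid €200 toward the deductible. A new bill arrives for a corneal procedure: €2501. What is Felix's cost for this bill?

€660.20

Remaining deductible: €400 − €200 = €200.
After the €200 deductible portion, €2501 − €200 = €2301 is subject to coinsurance.
Member's 20% share of €2301 is €460.20.
Member responsibility before any cap: €200 + €460.20 = €660.20.
Cumulative spending €200 + €660.20 = €860.20 stays under the €1900 maximum.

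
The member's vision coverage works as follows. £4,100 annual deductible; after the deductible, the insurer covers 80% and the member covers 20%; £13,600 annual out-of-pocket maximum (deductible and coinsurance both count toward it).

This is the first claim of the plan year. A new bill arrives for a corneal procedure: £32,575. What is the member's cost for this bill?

Nothing has been paid toward the £4,100 deductible, so the first £4,100 of this charge is applied there.
The remaining £28,475 (= £32,575 − £4,100) moves to coinsurance.
Member's 20% share of £28,475 is £5,695.
That puts the member's cost at £4,100 + £5,695 = £9,795 before any cap.
Cumulative spending £0 + £9,795 = £9,795 stays under the £13,600 maximum.

£9,795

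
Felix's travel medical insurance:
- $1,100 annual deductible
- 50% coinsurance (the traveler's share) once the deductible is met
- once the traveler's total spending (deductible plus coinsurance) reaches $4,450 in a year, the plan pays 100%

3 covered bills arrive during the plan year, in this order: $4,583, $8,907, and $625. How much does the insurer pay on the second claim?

$7,298.50

Claim 1 ($4,583): $1,100 to deductible, leaving $3,483; 50% of $3,483 = $1,741.50. Traveler owes $2,841.50 (running OOP $2,841.50). Insurer: $4,583 − $2,841.50 = $1,741.50.
Claim 2 ($8,907): deductible already satisfied, so traveler's share is 50% × $8,907 = $4,453.50. That would push OOP to $7,295, over the $4,450 cap, so traveler pays $4,450 − $2,841.50 = $1,608.50. Insurer: $8,907 − $1,608.50 = $7,298.50.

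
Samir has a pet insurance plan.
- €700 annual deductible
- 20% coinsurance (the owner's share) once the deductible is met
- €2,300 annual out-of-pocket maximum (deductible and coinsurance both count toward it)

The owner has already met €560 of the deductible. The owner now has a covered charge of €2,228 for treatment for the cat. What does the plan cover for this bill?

Remaining deductible: €700 − €560 = €140.
The remaining €2,088 (= €2,228 − €140) moves to coinsurance.
20% of €2,088 = €417.60 falls to the owner.
So the owner owes €140 + €417.60 = €557.60 before any cap.
Total out-of-pocket so far would be €560 + €557.60 = €1,117.60, below the €2,300 cap — no reduction.
Insurer pays the balance: €2,228 − €557.60 = €1,670.40.

€1,670.40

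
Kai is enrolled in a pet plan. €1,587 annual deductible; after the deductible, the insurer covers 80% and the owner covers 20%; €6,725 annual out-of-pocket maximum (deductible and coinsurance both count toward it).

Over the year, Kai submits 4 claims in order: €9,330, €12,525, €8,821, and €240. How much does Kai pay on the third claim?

Bill 1, €9,330: €1,587 finishes the deductible; €7,743 goes to coinsurance; owner's 20% is €1,548.60. Cost to owner: €3,135.60. OOP to date €3,135.60.
Bill 2, €12,525: deductible already satisfied, so owner's share is 20% × €12,525 = €2,505. Cost to owner: €2,505. OOP to date €5,640.60.
Bill 3, €8,821: 20% coinsurance on €8,821 = €1,764.20. OOP would hit €7,404.80 > €6,725, so the cap limits the owner to €6,725 − €5,640.60 = €1,084.40.

€1,084.40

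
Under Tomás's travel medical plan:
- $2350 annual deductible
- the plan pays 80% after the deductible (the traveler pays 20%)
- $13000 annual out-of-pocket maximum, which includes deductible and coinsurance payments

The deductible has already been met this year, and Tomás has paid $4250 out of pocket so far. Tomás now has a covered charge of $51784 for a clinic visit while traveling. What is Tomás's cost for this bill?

With the deductible met, the entire $51784 is subject to coinsurance.
Traveler's 20% share of $51784 is $10356.80.
Adding $10356.80 to the $4250 already spent would give $14606.80, which exceeds the $13000 cap; the traveler pays just $13000 − $4250 = $8750.

$8750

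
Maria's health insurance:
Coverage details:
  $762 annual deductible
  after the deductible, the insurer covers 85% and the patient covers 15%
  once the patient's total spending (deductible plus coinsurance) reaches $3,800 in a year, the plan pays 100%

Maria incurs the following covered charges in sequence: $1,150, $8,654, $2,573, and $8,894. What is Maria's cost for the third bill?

Bill 1, $1,150: $762 finishes the deductible; $388 goes to coinsurance; patient's 15% is $58.20. Patient pays $820.20; OOP now $820.20.
Bill 2, $8,654: deductible met; 15% of $8,654 = $1,298.10. Patient pays $1,298.10; OOP now $2,118.30.
Bill 3, $2,573: deductible met; 15% of $2,573 = $385.95. Cost to patient: $385.95. OOP to date $2,504.25.

$385.95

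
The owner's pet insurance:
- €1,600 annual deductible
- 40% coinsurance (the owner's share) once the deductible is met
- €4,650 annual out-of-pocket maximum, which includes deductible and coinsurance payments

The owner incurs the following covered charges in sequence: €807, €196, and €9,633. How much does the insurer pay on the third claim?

Claim 1 — €807: all of it applies to the deductible. Cost to owner: €807. OOP to date €807. Insurer: €807 − €807 = €0.
Claim 2 — €196: all of it applies to the deductible. Owner owes €196 (running OOP €1,003). Insurer: €196 − €196 = €0.
Claim 3 — €9,633: deductible takes €597, €9,036 remains; 40% of €9,036 = €3,614.40. Together that's €597 + €3,614.40 = €4,211.40. That would push OOP to €5,214.40, over the €4,650 cap, so owner pays €4,650 − €1,003 = €3,647. Plan pays €9,633 − €3,647 = €5,986.

€5,986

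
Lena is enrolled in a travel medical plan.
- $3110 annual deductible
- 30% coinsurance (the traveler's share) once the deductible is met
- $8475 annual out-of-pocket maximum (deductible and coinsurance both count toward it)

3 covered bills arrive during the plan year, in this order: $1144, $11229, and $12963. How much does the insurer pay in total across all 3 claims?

Claim 1 — $1144: entire amount goes to the deductible. Traveler owes $1144 (running OOP $1144). Plan pays $1144 − $1144 = $0.
Claim 2 — $11229: $1966 finishes the deductible; $9263 goes to coinsurance; 30% of $9263 = $2778.90. Traveler pays $4744.90; OOP now $5888.90. Insurer: $11229 − $4744.90 = $6484.10.
Claim 3 — $12963: deductible met; 30% of $12963 = $3888.90. That would push OOP to $9777.80, over the $8475 cap, so traveler pays $8475 − $5888.90 = $2586.10. Insurer: $12963 − $2586.10 = $10376.90.
Insurer total: $0 + $6484.10 + $10376.90 = $16861.

$16861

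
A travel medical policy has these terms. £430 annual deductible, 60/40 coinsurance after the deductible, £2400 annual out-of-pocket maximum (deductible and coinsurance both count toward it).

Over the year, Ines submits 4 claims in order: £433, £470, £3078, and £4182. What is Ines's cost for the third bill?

Bill 1, £433: £430 finishes the deductible; £3 goes to coinsurance; 40% of £3 = £1.20. Traveler owes £431.20 (running OOP £431.20).
Bill 2, £470: deductible met; 40% of £470 = £188. Traveler pays £188; OOP now £619.20.
Bill 3, £3078: 40% coinsurance on £3078 = £1231.20. Traveler owes £1231.20 (running OOP £1850.40).

£1231.20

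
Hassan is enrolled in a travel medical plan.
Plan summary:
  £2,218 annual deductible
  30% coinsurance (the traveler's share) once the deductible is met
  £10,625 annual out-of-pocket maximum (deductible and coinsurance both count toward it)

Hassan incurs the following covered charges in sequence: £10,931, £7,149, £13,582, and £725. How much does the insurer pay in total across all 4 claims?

£21,762

Claim 1 — £10,931: £2,218 to deductible, leaving £8,713; coinsurance £8,713 × 30% = £2,613.90. Traveler pays £4,831.90; OOP now £4,831.90. Insurer: £10,931 − £4,831.90 = £6,099.10.
Claim 2 — £7,149: deductible already satisfied, so traveler's share is 30% × £7,149 = £2,144.70. Cost to traveler: £2,144.70. OOP to date £6,976.60. Insurer: £7,149 − £2,144.70 = £5,004.30.
Claim 3 — £13,582: deductible met; 30% of £13,582 = £4,074.60. That would push OOP to £11,051.20, over the £10,625 cap, so traveler pays £10,625 − £6,976.60 = £3,648.40. Plan pays £13,582 − £3,648.40 = £9,933.60.
Claim 4 — £725: deductible met; 30% of £725 = £217.50. Adding that to £10,625 gives £10,842.50, past the £10,625 cap; traveler pays only £10,625 − £10,625 = £0. Plan pays £725 − £0 = £725.
Insurer total: £6,099.10 + £5,004.30 + £9,933.60 + £725 = £21,762.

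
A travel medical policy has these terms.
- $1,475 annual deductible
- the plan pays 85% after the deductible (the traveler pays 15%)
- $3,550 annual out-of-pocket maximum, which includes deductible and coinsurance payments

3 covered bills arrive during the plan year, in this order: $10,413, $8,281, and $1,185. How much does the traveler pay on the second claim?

Claim 1 — $10,413: deductible takes $1,475, $8,938 remains; coinsurance $8,938 × 15% = $1,340.70. Cost to traveler: $2,815.70. OOP to date $2,815.70.
Claim 2 — $8,281: deductible already satisfied, so traveler's share is 15% × $8,281 = $1,242.15. That would push OOP to $4,057.85, over the $3,550 cap, so traveler pays $3,550 − $2,815.70 = $734.30.

$734.30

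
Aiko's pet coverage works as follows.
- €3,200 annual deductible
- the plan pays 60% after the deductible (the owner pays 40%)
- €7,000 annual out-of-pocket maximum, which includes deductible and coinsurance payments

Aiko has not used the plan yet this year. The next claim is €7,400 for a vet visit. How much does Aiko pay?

Nothing has been paid toward the €3,200 deductible, so the first €3,200 of this charge is applied there.
After the €3,200 deductible portion, €7,400 − €3,200 = €4,200 is subject to coinsurance.
40% of €4,200 = €1,680 falls to the owner.
That puts the owner's cost at €3,200 + €1,680 = €4,880 before any cap.
Year-to-date out-of-pocket becomes €0 + €4,880 = €4,880, still under the €7,000 maximum, so no cap applies.

€4,880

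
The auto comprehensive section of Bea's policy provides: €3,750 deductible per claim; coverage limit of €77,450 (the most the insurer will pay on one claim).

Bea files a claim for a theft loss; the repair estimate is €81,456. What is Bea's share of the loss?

€4,006

Subtract the deductible: €81,456 − €3,750 = €77,706.
Since €77,706 > €77,450, the payout is capped at €77,450.
Out of pocket: €81,456 − €77,450 = €4,006.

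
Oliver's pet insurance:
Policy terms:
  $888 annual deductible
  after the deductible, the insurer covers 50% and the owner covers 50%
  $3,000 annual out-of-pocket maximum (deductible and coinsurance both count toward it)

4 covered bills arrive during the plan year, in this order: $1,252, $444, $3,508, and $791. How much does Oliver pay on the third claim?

$1,708

Claim 1 — $1,252: deductible takes $888, $364 remains; 50% of $364 = $182. Owner pays $1,070; OOP now $1,070.
Claim 2 — $444: deductible already satisfied, so owner's share is 50% × $444 = $222. Owner pays $222; OOP now $1,292.
Claim 3 — $3,508: deductible already satisfied, so owner's share is 50% × $3,508 = $1,754. That would push OOP to $3,046, over the $3,000 cap, so owner pays $3,000 − $1,292 = $1,708.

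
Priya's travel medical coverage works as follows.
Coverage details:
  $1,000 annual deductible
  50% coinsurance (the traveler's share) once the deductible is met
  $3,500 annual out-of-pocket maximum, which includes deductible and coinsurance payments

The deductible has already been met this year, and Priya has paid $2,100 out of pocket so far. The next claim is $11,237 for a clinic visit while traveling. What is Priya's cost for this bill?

With the deductible met, the entire $11,237 is subject to coinsurance.
Traveler's 50% share of $11,237 is $5,618.50.
That would bring total out-of-pocket to $7,718.50, past the $3,500 cap. The traveler is capped at $3,500 − $2,100 = $1,400 on this claim.

$1,400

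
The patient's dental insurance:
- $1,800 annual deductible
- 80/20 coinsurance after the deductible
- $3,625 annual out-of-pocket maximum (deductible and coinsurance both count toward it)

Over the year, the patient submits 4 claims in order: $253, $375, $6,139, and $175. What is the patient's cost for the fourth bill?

Claim 1 ($253): entire amount goes to the deductible. Patient owes $253 (running OOP $253).
Claim 2 ($375): fully absorbed by the deductible. Patient owes $375 (running OOP $628).
Claim 3 ($6,139): deductible takes $1,172, $4,967 remains; patient's 20% is $993.40. Cost to patient: $2,165.40. OOP to date $2,793.40.
Claim 4 ($175): deductible already satisfied, so patient's share is 20% × $175 = $35. Patient pays $35; OOP now $2,828.40.

$35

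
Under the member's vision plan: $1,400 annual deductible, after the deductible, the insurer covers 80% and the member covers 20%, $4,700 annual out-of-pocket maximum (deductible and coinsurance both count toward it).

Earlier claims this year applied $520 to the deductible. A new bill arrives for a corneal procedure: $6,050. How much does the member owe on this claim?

$1,914

Remaining deductible: $1,400 − $520 = $880.
The remaining $5,170 (= $6,050 − $880) moves to coinsurance.
20% of $5,170 = $1,034 falls to the member.
So the member owes $880 + $1,034 = $1,914 before any cap.
Year-to-date out-of-pocket becomes $520 + $1,914 = $2,434, still under the $4,700 maximum, so no cap applies.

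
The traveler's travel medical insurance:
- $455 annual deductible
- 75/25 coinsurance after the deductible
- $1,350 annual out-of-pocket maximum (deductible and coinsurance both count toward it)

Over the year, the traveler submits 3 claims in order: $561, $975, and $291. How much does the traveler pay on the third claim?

#1 ($561): $455 finishes the deductible; $106 goes to coinsurance; 25% of $106 = $26.50. Traveler owes $481.50 (running OOP $481.50).
#2 ($975): deductible already satisfied, so traveler's share is 25% × $975 = $243.75. Cost to traveler: $243.75. OOP to date $725.25.
#3 ($291): deductible met; 25% of $291 = $72.75. Traveler owes $72.75 (running OOP $798).

$72.75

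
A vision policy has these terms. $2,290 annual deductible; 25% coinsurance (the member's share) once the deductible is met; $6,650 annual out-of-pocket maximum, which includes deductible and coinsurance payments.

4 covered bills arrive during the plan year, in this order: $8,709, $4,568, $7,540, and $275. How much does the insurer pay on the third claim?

Claim 1 — $8,709: $2,290 finishes the deductible; $6,419 goes to coinsurance; member's 25% is $1,604.75. Cost to member: $3,894.75. OOP to date $3,894.75. Plan pays $8,709 − $3,894.75 = $4,814.25.
Claim 2 — $4,568: deductible already satisfied, so member's share is 25% × $4,568 = $1,142. Member owes $1,142 (running OOP $5,036.75). Plan pays $4,568 − $1,142 = $3,426.
Claim 3 — $7,540: deductible met; 25% of $7,540 = $1,885. Adding that to $5,036.75 gives $6,921.75, past the $6,650 cap; member pays only $6,650 − $5,036.75 = $1,613.25. Plan pays $7,540 − $1,613.25 = $5,926.75.

$5,926.75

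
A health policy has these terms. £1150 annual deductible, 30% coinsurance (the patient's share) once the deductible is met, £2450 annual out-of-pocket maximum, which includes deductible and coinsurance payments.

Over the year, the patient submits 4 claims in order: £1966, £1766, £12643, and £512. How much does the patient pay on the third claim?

£525.40

#1 (£1966): deductible takes £1150, £816 remains; patient's 30% is £244.80. Patient owes £1394.80 (running OOP £1394.80).
#2 (£1766): deductible met; 30% of £1766 = £529.80. Patient pays £529.80; OOP now £1924.60.
#3 (£12643): deductible already satisfied, so patient's share is 30% × £12643 = £3792.90. Adding that to £1924.60 gives £5717.50, past the £2450 cap; patient pays only £2450 − £1924.60 = £525.40.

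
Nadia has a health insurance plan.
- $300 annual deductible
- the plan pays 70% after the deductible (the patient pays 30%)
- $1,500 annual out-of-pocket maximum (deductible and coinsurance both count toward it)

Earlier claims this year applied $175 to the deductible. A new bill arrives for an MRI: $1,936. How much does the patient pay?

Remaining deductible: $300 − $175 = $125.
The remaining $1,811 (= $1,936 − $125) moves to coinsurance.
30% of $1,811 = $543.30 falls to the patient.
So the patient owes $125 + $543.30 = $668.30 before any cap.
Cumulative spending $175 + $668.30 = $843.30 stays under the $1,500 maximum.

$668.30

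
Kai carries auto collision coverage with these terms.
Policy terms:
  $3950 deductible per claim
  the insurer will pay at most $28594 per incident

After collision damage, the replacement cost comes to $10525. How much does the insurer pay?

$6575

Subtract the deductible: $10525 − $3950 = $6575.
$6575 is within the $28594 limit, so the insurer pays $6575.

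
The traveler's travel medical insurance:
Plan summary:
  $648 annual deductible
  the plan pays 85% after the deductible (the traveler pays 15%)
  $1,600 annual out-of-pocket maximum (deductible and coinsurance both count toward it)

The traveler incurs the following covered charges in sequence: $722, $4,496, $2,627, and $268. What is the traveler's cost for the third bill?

Claim 1 ($722): $648 to deductible, leaving $74; coinsurance $74 × 15% = $11.10. Traveler pays $659.10; OOP now $659.10.
Claim 2 ($4,496): 15% coinsurance on $4,496 = $674.40. Cost to traveler: $674.40. OOP to date $1,333.50.
Claim 3 ($2,627): deductible already satisfied, so traveler's share is 15% × $2,627 = $394.05. Adding that to $1,333.50 gives $1,727.55, past the $1,600 cap; traveler pays only $1,600 − $1,333.50 = $266.50.

$266.50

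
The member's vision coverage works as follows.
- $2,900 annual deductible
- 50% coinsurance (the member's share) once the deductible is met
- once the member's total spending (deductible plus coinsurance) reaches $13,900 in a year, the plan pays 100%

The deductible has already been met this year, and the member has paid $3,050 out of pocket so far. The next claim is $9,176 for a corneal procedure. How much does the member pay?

$4,588

The deductible is already satisfied, so the full bill goes to coinsurance.
50% of $9,176 = $4,588 falls to the member.
Cumulative spending $3,050 + $4,588 = $7,638 stays under the $13,900 maximum.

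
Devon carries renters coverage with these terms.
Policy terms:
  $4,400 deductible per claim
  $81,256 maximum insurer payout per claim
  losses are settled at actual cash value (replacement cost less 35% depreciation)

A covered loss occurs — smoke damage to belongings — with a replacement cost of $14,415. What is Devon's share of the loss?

Actual cash value after 35% depreciation: $14,415 × 65% = $9,369.75.
Subtract the deductible: $9,369.75 − $4,400 = $4,969.75.
That's under the $81,256 cap, so the insurer reimburses the full $4,969.75.
Out of pocket: $14,415 − $4,969.75 = $9,445.25.

$9,445.25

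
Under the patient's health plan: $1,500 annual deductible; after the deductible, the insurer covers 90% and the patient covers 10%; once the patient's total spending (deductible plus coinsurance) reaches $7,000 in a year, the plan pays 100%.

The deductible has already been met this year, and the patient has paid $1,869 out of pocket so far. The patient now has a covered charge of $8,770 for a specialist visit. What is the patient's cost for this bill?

With the deductible met, the entire $8,770 is subject to coinsurance.
10% of $8,770 = $877 falls to the patient.
Year-to-date out-of-pocket becomes $1,869 + $877 = $2,746, still under the $7,000 maximum, so no cap applies.

$877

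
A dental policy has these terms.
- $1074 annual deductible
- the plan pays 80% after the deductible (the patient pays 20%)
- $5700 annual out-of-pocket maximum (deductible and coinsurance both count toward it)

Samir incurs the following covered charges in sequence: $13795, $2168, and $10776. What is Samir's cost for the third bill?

$1648.20

Claim 1 ($13795): $1074 finishes the deductible; $12721 goes to coinsurance; 20% of $12721 = $2544.20. Cost to patient: $3618.20. OOP to date $3618.20.
Claim 2 ($2168): deductible already satisfied, so patient's share is 20% × $2168 = $433.60. Patient owes $433.60 (running OOP $4051.80).
Claim 3 ($10776): 20% coinsurance on $10776 = $2155.20. Adding that to $4051.80 gives $6207, past the $5700 cap; patient pays only $5700 − $4051.80 = $1648.20.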